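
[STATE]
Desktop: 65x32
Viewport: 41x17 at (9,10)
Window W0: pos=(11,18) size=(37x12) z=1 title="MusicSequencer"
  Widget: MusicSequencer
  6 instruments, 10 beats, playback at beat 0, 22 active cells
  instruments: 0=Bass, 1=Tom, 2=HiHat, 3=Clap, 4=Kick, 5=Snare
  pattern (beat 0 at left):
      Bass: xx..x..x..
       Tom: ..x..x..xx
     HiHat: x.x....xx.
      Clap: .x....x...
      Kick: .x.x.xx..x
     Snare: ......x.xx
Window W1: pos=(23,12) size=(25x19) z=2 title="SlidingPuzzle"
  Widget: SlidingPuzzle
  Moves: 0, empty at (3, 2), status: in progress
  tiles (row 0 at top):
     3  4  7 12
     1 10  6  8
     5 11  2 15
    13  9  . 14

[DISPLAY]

                                         
                                         
              ┏━━━━━━━━━━━━━━━━━━━━━━━┓  
              ┃ SlidingPuzzle         ┃  
              ┠───────────────────────┨  
              ┃┌────┬────┬────┬────┐  ┃  
              ┃│  3 │  4 │  7 │ 12 │  ┃  
              ┃├────┼────┼────┼────┤  ┃  
  ┏━━━━━━━━━━━┃│  1 │ 10 │  6 │  8 │  ┃  
  ┃ MusicSeque┃├────┼────┼────┼────┤  ┃  
  ┠───────────┃│  5 │ 11 │  2 │ 15 │  ┃  
  ┃      ▼1234┃├────┼────┼────┼────┤  ┃  
  ┃  Bass██··█┃│ 13 │  9 │    │ 14 │  ┃  
  ┃   Tom··█··┃└────┴────┴────┴────┘  ┃  
  ┃ HiHat█·█··┃Moves: 0               ┃  
  ┃  Clap·█···┃                       ┃  
  ┃  Kick·█·█·┃                       ┃  


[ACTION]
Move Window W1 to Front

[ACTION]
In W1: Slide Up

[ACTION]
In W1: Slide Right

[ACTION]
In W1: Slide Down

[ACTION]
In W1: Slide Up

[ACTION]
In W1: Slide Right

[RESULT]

                                         
                                         
              ┏━━━━━━━━━━━━━━━━━━━━━━━┓  
              ┃ SlidingPuzzle         ┃  
              ┠───────────────────────┨  
              ┃┌────┬────┬────┬────┐  ┃  
              ┃│  3 │  4 │  7 │ 12 │  ┃  
              ┃├────┼────┼────┼────┤  ┃  
  ┏━━━━━━━━━━━┃│  1 │ 10 │  6 │  8 │  ┃  
  ┃ MusicSeque┃├────┼────┼────┼────┤  ┃  
  ┠───────────┃│  5 │ 11 │  2 │ 15 │  ┃  
  ┃      ▼1234┃├────┼────┼────┼────┤  ┃  
  ┃  Bass██··█┃│    │ 13 │  9 │ 14 │  ┃  
  ┃   Tom··█··┃└────┴────┴────┴────┘  ┃  
  ┃ HiHat█·█··┃Moves: 4               ┃  
  ┃  Clap·█···┃                       ┃  
  ┃  Kick·█·█·┃                       ┃  


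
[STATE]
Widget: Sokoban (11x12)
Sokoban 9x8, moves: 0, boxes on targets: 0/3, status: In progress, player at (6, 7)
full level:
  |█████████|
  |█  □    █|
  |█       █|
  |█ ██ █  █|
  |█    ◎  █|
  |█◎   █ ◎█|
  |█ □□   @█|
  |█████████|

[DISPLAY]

█████████  
█  □    █  
█       █  
█ ██ █  █  
█    ◎  █  
█◎   █ ◎█  
█ □□   @█  
█████████  
Moves: 0  0
           
           
           


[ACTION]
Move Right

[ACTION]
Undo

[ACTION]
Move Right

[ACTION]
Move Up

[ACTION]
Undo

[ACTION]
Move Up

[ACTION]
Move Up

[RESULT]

█████████  
█  □    █  
█       █  
█ ██ █  █  
█    ◎ @█  
█◎   █ ◎█  
█ □□    █  
█████████  
Moves: 2  0
           
           
           


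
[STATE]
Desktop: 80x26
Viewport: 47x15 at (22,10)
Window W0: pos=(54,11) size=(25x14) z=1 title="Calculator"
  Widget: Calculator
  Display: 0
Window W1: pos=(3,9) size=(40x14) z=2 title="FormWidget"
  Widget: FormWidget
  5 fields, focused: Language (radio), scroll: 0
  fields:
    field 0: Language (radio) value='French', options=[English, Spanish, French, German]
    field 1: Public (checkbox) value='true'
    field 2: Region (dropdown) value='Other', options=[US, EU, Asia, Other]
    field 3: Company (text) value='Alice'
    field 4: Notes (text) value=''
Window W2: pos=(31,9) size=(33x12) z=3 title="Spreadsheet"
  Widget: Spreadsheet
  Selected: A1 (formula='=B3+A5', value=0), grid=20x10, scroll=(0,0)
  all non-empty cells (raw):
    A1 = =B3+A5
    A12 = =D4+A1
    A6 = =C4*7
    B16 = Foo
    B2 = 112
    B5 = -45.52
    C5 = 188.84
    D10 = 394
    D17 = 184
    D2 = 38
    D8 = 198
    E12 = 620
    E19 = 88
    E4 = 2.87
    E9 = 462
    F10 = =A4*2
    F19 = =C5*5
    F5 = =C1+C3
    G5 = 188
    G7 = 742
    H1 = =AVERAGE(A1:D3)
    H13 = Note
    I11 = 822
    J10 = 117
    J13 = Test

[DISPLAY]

         ┃ Spreadsheet                   ┃     
─────────┠───────────────────────────────┨━━━━━
English  ┃A1: =B3+A5                     ┃or   
         ┃       A       B       C       ┃─────
er       ┃-------------------------------┃     
ce       ┃  1      [0]       0       0   ┃───┬─
         ┃  2        0     112       0   ┃ 9 │ 
         ┃  3        0       0       0   ┃───┼─
         ┃  4        0       0       0   ┃ 6 │ 
         ┃  5        0  -45.52  188.84   ┃───┼─
         ┗━━━━━━━━━━━━━━━━━━━━━━━━━━━━━━━┛ 3 │ 
                    ┃           ┃├───┼───┼───┼─
━━━━━━━━━━━━━━━━━━━━┛           ┃│ 0 │ . │ = │ 
                                ┃└───┴───┴───┴─
                                ┗━━━━━━━━━━━━━━


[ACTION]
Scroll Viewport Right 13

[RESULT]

Spreadsheet                   ┃                
──────────────────────────────┨━━━━━━━━━━━━━━┓ 
1: =B3+A5                     ┃or            ┃ 
      A       B       C       ┃──────────────┨ 
------------------------------┃             0┃ 
 1      [0]       0       0   ┃───┬───┐      ┃ 
 2        0     112       0   ┃ 9 │ ÷ │      ┃ 
 3        0       0       0   ┃───┼───┤      ┃ 
 4        0       0       0   ┃ 6 │ × │      ┃ 
 5        0  -45.52  188.84   ┃───┼───┤      ┃ 
━━━━━━━━━━━━━━━━━━━━━━━━━━━━━━┛ 3 │ - │      ┃ 
         ┃           ┃├───┼───┼───┼───┤      ┃ 
━━━━━━━━━┛           ┃│ 0 │ . │ = │ + │      ┃ 
                     ┃└───┴───┴───┴───┘      ┃ 
                     ┗━━━━━━━━━━━━━━━━━━━━━━━┛ 


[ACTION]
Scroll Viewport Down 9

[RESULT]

──────────────────────────────┨━━━━━━━━━━━━━━┓ 
1: =B3+A5                     ┃or            ┃ 
      A       B       C       ┃──────────────┨ 
------------------------------┃             0┃ 
 1      [0]       0       0   ┃───┬───┐      ┃ 
 2        0     112       0   ┃ 9 │ ÷ │      ┃ 
 3        0       0       0   ┃───┼───┤      ┃ 
 4        0       0       0   ┃ 6 │ × │      ┃ 
 5        0  -45.52  188.84   ┃───┼───┤      ┃ 
━━━━━━━━━━━━━━━━━━━━━━━━━━━━━━┛ 3 │ - │      ┃ 
         ┃           ┃├───┼───┼───┼───┤      ┃ 
━━━━━━━━━┛           ┃│ 0 │ . │ = │ + │      ┃ 
                     ┃└───┴───┴───┴───┘      ┃ 
                     ┗━━━━━━━━━━━━━━━━━━━━━━━┛ 
                                               


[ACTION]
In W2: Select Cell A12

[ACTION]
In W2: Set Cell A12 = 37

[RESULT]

──────────────────────────────┨━━━━━━━━━━━━━━┓ 
12: 37                        ┃or            ┃ 
      A       B       C       ┃──────────────┨ 
------------------------------┃             0┃ 
 1        0       0       0   ┃───┬───┐      ┃ 
 2        0     112       0   ┃ 9 │ ÷ │      ┃ 
 3        0       0       0   ┃───┼───┤      ┃ 
 4        0       0       0   ┃ 6 │ × │      ┃ 
 5        0  -45.52  188.84   ┃───┼───┤      ┃ 
━━━━━━━━━━━━━━━━━━━━━━━━━━━━━━┛ 3 │ - │      ┃ 
         ┃           ┃├───┼───┼───┼───┤      ┃ 
━━━━━━━━━┛           ┃│ 0 │ . │ = │ + │      ┃ 
                     ┃└───┴───┴───┴───┘      ┃ 
                     ┗━━━━━━━━━━━━━━━━━━━━━━━┛ 
                                               


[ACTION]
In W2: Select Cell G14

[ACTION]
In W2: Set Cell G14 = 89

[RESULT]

──────────────────────────────┨━━━━━━━━━━━━━━┓ 
14: 89                        ┃or            ┃ 
      A       B       C       ┃──────────────┨ 
------------------------------┃             0┃ 
 1        0       0       0   ┃───┬───┐      ┃ 
 2        0     112       0   ┃ 9 │ ÷ │      ┃ 
 3        0       0       0   ┃───┼───┤      ┃ 
 4        0       0       0   ┃ 6 │ × │      ┃ 
 5        0  -45.52  188.84   ┃───┼───┤      ┃ 
━━━━━━━━━━━━━━━━━━━━━━━━━━━━━━┛ 3 │ - │      ┃ 
         ┃           ┃├───┼───┼───┼───┤      ┃ 
━━━━━━━━━┛           ┃│ 0 │ . │ = │ + │      ┃ 
                     ┃└───┴───┴───┴───┘      ┃ 
                     ┗━━━━━━━━━━━━━━━━━━━━━━━┛ 
                                               


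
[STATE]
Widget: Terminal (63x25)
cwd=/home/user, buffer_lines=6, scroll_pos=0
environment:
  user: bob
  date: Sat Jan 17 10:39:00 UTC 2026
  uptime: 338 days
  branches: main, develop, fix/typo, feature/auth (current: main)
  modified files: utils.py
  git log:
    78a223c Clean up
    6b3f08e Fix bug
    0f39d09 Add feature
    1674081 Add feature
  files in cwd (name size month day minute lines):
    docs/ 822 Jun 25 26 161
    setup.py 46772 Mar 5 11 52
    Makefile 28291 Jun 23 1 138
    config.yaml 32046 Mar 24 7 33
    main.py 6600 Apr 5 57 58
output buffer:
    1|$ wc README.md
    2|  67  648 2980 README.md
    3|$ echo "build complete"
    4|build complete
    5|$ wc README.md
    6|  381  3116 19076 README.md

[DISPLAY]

$ wc README.md                                                 
  67  648 2980 README.md                                       
$ echo "build complete"                                        
build complete                                                 
$ wc README.md                                                 
  381  3116 19076 README.md                                    
$ █                                                            
                                                               
                                                               
                                                               
                                                               
                                                               
                                                               
                                                               
                                                               
                                                               
                                                               
                                                               
                                                               
                                                               
                                                               
                                                               
                                                               
                                                               
                                                               


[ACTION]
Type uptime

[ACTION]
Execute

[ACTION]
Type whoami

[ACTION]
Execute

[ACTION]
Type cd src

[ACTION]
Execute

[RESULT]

$ wc README.md                                                 
  67  648 2980 README.md                                       
$ echo "build complete"                                        
build complete                                                 
$ wc README.md                                                 
  381  3116 19076 README.md                                    
$ uptime                                                       
 10:00  up 338 days                                            
$ whoami                                                       
bob                                                            
$ cd src                                                       
                                                               
$ █                                                            
                                                               
                                                               
                                                               
                                                               
                                                               
                                                               
                                                               
                                                               
                                                               
                                                               
                                                               
                                                               


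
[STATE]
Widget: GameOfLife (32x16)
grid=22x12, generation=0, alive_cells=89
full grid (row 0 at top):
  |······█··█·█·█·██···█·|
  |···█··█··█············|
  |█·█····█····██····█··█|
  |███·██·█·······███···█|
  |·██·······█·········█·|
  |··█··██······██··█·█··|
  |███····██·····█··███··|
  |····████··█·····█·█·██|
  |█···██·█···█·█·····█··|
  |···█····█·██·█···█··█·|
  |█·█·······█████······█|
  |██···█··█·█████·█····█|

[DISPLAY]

Gen: 0                          
······█··█·█·█·██···█·          
···█··█··█············          
█·█····█····██····█··█          
███·██·█·······███···█          
·██·······█·········█·          
··█··██······██··█·█··          
███····██·····█··███··          
····████··█·····█·█·██          
█···██·█···█·█·····█··          
···█····█·██·█···█··█·          
█·█·······█████······█          
██···█··█·█████·█····█          
                                
                                
                                


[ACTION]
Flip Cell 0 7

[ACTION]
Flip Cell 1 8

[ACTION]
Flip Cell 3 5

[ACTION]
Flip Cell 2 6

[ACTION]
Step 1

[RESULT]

Gen: 1                          
······██·██···········          
·····█···██··██·······          
█·█··██·········██····          
█·····██········██··██          
█····██·······██·██·█·          
█··█··██·····██··█·██·          
·████···█····████·····          
█··██···············█·          
···█···███·█·····███·█          
·█·██····█··········█·          
█·█············█····██          
██·······██···██······          
                                
                                
                                


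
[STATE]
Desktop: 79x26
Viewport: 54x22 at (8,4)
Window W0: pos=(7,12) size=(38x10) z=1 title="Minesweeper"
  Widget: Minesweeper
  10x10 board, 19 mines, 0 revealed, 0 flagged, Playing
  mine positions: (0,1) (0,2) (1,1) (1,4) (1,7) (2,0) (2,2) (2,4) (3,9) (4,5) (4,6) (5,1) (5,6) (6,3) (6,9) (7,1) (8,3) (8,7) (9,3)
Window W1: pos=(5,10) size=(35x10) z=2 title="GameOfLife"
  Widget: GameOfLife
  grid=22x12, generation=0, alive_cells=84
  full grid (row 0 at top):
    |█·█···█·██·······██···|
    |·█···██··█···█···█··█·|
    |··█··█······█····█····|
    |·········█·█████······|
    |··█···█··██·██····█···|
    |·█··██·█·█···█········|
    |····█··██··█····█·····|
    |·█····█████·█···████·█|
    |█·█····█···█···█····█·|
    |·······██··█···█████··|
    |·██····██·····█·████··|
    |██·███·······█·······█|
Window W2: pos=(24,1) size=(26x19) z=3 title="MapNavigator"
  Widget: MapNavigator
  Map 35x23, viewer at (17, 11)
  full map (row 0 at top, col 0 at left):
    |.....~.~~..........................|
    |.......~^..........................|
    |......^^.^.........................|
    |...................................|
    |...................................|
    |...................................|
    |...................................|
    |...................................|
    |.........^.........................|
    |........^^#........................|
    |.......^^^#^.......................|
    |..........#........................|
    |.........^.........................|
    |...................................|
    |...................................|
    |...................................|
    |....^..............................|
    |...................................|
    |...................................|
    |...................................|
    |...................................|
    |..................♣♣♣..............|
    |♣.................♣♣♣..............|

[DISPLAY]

                ┃........................┃            
                ┃........................┃            
                ┃........................┃            
                ┃........................┃            
                ┃....^...................┃            
                ┃...^^#..................┃            
━━━━━━━━━━━━━━━━┃..^^^#^.................┃            
ameOfLife       ┃.....#......@...........┃            
────────────────┃....^...................┃            
n: 0            ┃........................┃            
·······█·█████··┃........................┃            
█···█··██·██····┃........................┃            
··██·█·█···█····┃........................┃            
··█··██··█····█·┃........................┃            
····█████·█···██┃........................┃            
━━━━━━━━━━━━━━━━┗━━━━━━━━━━━━━━━━━━━━━━━━┛            
■■■■■■■■■■                          ┃                 
━━━━━━━━━━━━━━━━━━━━━━━━━━━━━━━━━━━━┛                 
                                                      
                                                      
                                                      
                                                      


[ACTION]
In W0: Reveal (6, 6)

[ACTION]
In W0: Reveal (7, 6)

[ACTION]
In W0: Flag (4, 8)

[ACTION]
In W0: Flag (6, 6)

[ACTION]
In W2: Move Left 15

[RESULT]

                ┃          ..............┃            
                ┃          ..............┃            
                ┃          ..............┃            
                ┃          ..............┃            
                ┃          .........^....┃            
                ┃          ........^^#...┃            
━━━━━━━━━━━━━━━━┃          .......^^^#^..┃            
ameOfLife       ┃          ..@.......#...┃            
────────────────┃          .........^....┃            
n: 0            ┃          ..............┃            
·······█·█████··┃          ..............┃            
█···█··██·██····┃          ..............┃            
··██·█·█···█····┃          ....^.........┃            
··█··██··█····█·┃          ..............┃            
····█████·█···██┃          ..............┃            
━━━━━━━━━━━━━━━━┗━━━━━━━━━━━━━━━━━━━━━━━━┛            
■■■■■■■■■■                          ┃                 
━━━━━━━━━━━━━━━━━━━━━━━━━━━━━━━━━━━━┛                 
                                                      
                                                      
                                                      
                                                      


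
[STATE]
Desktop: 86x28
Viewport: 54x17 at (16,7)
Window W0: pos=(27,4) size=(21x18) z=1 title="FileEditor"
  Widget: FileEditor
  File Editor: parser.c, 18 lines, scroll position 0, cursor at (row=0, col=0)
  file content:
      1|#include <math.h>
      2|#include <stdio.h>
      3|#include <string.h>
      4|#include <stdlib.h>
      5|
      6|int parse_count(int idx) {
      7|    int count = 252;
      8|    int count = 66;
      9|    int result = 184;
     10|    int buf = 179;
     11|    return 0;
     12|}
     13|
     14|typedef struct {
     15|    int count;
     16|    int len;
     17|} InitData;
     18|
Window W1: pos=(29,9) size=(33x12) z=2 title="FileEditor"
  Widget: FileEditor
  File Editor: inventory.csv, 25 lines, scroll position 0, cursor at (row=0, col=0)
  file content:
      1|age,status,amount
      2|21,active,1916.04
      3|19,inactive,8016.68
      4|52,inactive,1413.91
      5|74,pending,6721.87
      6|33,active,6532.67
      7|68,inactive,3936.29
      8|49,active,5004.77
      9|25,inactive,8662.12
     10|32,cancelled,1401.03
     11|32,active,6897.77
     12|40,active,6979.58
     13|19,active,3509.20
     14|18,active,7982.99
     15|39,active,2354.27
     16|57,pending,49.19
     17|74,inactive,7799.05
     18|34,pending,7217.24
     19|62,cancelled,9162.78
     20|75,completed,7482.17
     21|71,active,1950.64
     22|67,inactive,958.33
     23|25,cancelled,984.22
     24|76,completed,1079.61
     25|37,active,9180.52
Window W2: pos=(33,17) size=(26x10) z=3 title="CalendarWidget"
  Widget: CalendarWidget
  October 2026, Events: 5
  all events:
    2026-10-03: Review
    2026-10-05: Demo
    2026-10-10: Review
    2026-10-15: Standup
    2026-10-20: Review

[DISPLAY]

           ┃█include <math.h> ▲┃                      
           ┃#include <stdio.h>█┃                      
           ┃#┏━━━━━━━━━━━━━━━━━━━━━━━━━━━━━━━┓        
           ┃#┃ FileEditor                    ┃        
           ┃ ┠───────────────────────────────┨        
           ┃i┃█ge,status,amount             ▲┃        
           ┃ ┃21,active,1916.04             █┃        
           ┃ ┃19,inactive,8016.68           ░┃        
           ┃ ┃52,inactive,1413.91           ░┃        
           ┃ ┃74,pending,6721.87            ░┃        
           ┃ ┃33,┏━━━━━━━━━━━━━━━━━━━━━━━━┓ ░┃        
           ┃}┃68,┃ CalendarWidget         ┃ ░┃        
           ┃ ┃49,┠────────────────────────┨ ▼┃        
           ┃t┗━━━┃      October 2026      ┃━━┛        
           ┗━━━━━┃Mo Tu We Th Fr Sa Su    ┃           
                 ┃          1  2  3*  4   ┃           
                 ┃ 5*  6  7  8  9 10* 11  ┃           


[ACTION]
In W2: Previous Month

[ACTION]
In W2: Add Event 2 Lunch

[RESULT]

           ┃█include <math.h> ▲┃                      
           ┃#include <stdio.h>█┃                      
           ┃#┏━━━━━━━━━━━━━━━━━━━━━━━━━━━━━━━┓        
           ┃#┃ FileEditor                    ┃        
           ┃ ┠───────────────────────────────┨        
           ┃i┃█ge,status,amount             ▲┃        
           ┃ ┃21,active,1916.04             █┃        
           ┃ ┃19,inactive,8016.68           ░┃        
           ┃ ┃52,inactive,1413.91           ░┃        
           ┃ ┃74,pending,6721.87            ░┃        
           ┃ ┃33,┏━━━━━━━━━━━━━━━━━━━━━━━━┓ ░┃        
           ┃}┃68,┃ CalendarWidget         ┃ ░┃        
           ┃ ┃49,┠────────────────────────┨ ▼┃        
           ┃t┗━━━┃     September 2026     ┃━━┛        
           ┗━━━━━┃Mo Tu We Th Fr Sa Su    ┃           
                 ┃    1  2*  3  4  5  6   ┃           
                 ┃ 7  8  9 10 11 12 13    ┃           


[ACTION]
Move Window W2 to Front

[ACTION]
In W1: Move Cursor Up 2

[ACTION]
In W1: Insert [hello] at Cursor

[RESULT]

           ┃█include <math.h> ▲┃                      
           ┃#include <stdio.h>█┃                      
           ┃#┏━━━━━━━━━━━━━━━━━━━━━━━━━━━━━━━┓        
           ┃#┃ FileEditor                    ┃        
           ┃ ┠───────────────────────────────┨        
           ┃i┃hello█ge,status,amount        ▲┃        
           ┃ ┃21,active,1916.04             █┃        
           ┃ ┃19,inactive,8016.68           ░┃        
           ┃ ┃52,inactive,1413.91           ░┃        
           ┃ ┃74,pending,6721.87            ░┃        
           ┃ ┃33,┏━━━━━━━━━━━━━━━━━━━━━━━━┓ ░┃        
           ┃}┃68,┃ CalendarWidget         ┃ ░┃        
           ┃ ┃49,┠────────────────────────┨ ▼┃        
           ┃t┗━━━┃     September 2026     ┃━━┛        
           ┗━━━━━┃Mo Tu We Th Fr Sa Su    ┃           
                 ┃    1  2*  3  4  5  6   ┃           
                 ┃ 7  8  9 10 11 12 13    ┃           


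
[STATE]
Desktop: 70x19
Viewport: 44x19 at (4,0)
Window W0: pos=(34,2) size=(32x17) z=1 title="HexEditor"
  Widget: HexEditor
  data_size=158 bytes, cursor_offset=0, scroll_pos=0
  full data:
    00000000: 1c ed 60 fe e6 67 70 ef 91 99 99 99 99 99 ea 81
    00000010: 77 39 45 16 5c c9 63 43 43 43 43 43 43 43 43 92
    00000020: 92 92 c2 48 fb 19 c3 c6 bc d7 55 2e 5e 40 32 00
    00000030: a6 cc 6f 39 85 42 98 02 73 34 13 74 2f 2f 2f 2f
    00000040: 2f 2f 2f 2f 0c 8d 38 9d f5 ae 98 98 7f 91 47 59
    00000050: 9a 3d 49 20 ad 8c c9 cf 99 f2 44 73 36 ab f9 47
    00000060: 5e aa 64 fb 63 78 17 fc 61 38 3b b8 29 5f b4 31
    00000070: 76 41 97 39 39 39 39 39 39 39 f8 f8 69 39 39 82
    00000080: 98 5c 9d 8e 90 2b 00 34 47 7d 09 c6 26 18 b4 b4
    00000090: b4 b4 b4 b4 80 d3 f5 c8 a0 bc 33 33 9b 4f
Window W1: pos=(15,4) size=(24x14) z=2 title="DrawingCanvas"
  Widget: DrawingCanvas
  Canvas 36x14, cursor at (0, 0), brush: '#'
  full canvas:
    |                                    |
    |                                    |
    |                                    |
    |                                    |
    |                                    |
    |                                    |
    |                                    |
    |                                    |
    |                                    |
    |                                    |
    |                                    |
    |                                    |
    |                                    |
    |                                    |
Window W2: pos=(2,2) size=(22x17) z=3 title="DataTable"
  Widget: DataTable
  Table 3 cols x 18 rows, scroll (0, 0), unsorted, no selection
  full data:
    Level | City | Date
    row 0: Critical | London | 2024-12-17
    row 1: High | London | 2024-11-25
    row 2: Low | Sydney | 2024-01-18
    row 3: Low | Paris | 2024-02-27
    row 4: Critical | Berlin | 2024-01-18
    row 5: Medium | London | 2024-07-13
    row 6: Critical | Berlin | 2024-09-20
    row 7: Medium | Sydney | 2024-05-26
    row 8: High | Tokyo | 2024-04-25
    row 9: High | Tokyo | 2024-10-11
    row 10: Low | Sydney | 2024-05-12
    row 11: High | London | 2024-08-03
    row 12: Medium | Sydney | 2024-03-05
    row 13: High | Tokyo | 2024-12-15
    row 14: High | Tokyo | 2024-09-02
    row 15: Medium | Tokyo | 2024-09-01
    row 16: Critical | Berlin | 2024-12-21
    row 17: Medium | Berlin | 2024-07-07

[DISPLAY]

                                            
                                            
━━━━━━━━━━━━━━━━━━━┓          ┏━━━━━━━━━━━━━
DataTable          ┃          ┃ HexEditor   
───────────────────┨━━━━━━━━━━━━━━┓─────────
evel   │City  │Date┃Canvas        ┃0000  1C 
───────┼──────┼────┃──────────────┨0010  77 
ritical│London│2024┃              ┃0020  92 
igh    │London│2024┃              ┃0030  a6 
ow     │Sydney│2024┃              ┃0040  2f 
ow     │Paris │2024┃              ┃0050  9a 
ritical│Berlin│2024┃              ┃0060  5e 
edium  │London│2024┃              ┃0070  76 
ritical│Berlin│2024┃              ┃0080  98 
edium  │Sydney│2024┃              ┃0090  b4 
igh    │Tokyo │2024┃              ┃         
igh    │Tokyo │2024┃              ┃         
ow     │Sydney│2024┃━━━━━━━━━━━━━━┛         
━━━━━━━━━━━━━━━━━━━┛          ┗━━━━━━━━━━━━━


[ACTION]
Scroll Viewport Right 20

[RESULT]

                                            
                                            
          ┏━━━━━━━━━━━━━━━━━━━━━━━━━━━━━━┓  
          ┃ HexEditor                    ┃  
━━━━━━━━━━━━━━┓──────────────────────────┨  
Canvas        ┃0000  1C ed 60 fe e6 67 70┃  
──────────────┨0010  77 39 45 16 5c c9 63┃  
              ┃0020  92 92 c2 48 fb 19 c3┃  
              ┃0030  a6 cc 6f 39 85 42 98┃  
              ┃0040  2f 2f 2f 2f 0c 8d 38┃  
              ┃0050  9a 3d 49 20 ad 8c c9┃  
              ┃0060  5e aa 64 fb 63 78 17┃  
              ┃0070  76 41 97 39 39 39 39┃  
              ┃0080  98 5c 9d 8e 90 2b 00┃  
              ┃0090  b4 b4 b4 b4 80 d3 f5┃  
              ┃                          ┃  
              ┃                          ┃  
━━━━━━━━━━━━━━┛                          ┃  
          ┗━━━━━━━━━━━━━━━━━━━━━━━━━━━━━━┛  


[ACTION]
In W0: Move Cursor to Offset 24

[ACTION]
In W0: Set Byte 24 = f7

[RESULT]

                                            
                                            
          ┏━━━━━━━━━━━━━━━━━━━━━━━━━━━━━━┓  
          ┃ HexEditor                    ┃  
━━━━━━━━━━━━━━┓──────────────────────────┨  
Canvas        ┃0000  1c ed 60 fe e6 67 70┃  
──────────────┨0010  77 39 45 16 5c c9 63┃  
              ┃0020  92 92 c2 48 fb 19 c3┃  
              ┃0030  a6 cc 6f 39 85 42 98┃  
              ┃0040  2f 2f 2f 2f 0c 8d 38┃  
              ┃0050  9a 3d 49 20 ad 8c c9┃  
              ┃0060  5e aa 64 fb 63 78 17┃  
              ┃0070  76 41 97 39 39 39 39┃  
              ┃0080  98 5c 9d 8e 90 2b 00┃  
              ┃0090  b4 b4 b4 b4 80 d3 f5┃  
              ┃                          ┃  
              ┃                          ┃  
━━━━━━━━━━━━━━┛                          ┃  
          ┗━━━━━━━━━━━━━━━━━━━━━━━━━━━━━━┛  


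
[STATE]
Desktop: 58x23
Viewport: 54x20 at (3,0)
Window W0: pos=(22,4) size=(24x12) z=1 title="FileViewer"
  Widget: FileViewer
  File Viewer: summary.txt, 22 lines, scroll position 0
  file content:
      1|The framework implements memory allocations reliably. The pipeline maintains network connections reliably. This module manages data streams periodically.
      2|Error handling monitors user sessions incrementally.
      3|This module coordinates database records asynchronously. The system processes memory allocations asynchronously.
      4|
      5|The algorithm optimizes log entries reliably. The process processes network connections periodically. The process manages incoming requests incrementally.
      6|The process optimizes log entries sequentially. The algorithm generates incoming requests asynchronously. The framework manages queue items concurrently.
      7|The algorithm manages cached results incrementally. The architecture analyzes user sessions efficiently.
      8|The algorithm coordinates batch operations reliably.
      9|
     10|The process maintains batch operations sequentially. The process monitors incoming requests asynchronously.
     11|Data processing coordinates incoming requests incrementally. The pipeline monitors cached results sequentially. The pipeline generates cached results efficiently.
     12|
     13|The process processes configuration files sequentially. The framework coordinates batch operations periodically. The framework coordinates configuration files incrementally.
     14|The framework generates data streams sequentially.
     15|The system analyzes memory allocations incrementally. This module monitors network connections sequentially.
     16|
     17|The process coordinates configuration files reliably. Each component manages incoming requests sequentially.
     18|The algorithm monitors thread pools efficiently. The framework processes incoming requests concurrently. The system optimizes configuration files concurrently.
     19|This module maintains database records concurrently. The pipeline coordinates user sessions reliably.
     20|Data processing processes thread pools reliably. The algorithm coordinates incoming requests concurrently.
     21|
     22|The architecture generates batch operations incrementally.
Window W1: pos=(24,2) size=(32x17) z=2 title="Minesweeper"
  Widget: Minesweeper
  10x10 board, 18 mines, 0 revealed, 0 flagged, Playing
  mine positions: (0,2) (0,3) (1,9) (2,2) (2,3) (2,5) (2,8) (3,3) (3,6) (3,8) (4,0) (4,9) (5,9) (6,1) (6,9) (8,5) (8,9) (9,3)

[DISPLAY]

                                                      
                                                      
                     ┏━━━━━━━━━━━━━━━━━━━━━━━━━━━━━━┓ 
                     ┃ Minesweeper                  ┃ 
                   ┏━┠──────────────────────────────┨ 
                   ┃ ┃■■■■■■■■■■                    ┃ 
                   ┠─┃■■■■■■■■■■                    ┃ 
                   ┃T┃■■■■■■■■■■                    ┃ 
                   ┃E┃■■■■■■■■■■                    ┃ 
                   ┃T┃■■■■■■■■■■                    ┃ 
                   ┃ ┃■■■■■■■■■■                    ┃ 
                   ┃T┃■■■■■■■■■■                    ┃ 
                   ┃T┃■■■■■■■■■■                    ┃ 
                   ┃T┃■■■■■■■■■■                    ┃ 
                   ┃T┃■■■■■■■■■■                    ┃ 
                   ┗━┃                              ┃ 
                     ┃                              ┃ 
                     ┃                              ┃ 
                     ┗━━━━━━━━━━━━━━━━━━━━━━━━━━━━━━┛ 
                                                      


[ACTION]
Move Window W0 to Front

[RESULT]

                                                      
                                                      
                     ┏━━━━━━━━━━━━━━━━━━━━━━━━━━━━━━┓ 
                     ┃ Minesweeper                  ┃ 
                   ┏━━━━━━━━━━━━━━━━━━━━━━┓─────────┨ 
                   ┃ FileViewer           ┃         ┃ 
                   ┠──────────────────────┨         ┃ 
                   ┃The framework impleme▲┃         ┃ 
                   ┃Error handling monito█┃         ┃ 
                   ┃This module coordinat░┃         ┃ 
                   ┃                     ░┃         ┃ 
                   ┃The algorithm optimiz░┃         ┃ 
                   ┃The process optimizes░┃         ┃ 
                   ┃The algorithm manages░┃         ┃ 
                   ┃The algorithm coordin▼┃         ┃ 
                   ┗━━━━━━━━━━━━━━━━━━━━━━┛         ┃ 
                     ┃                              ┃ 
                     ┃                              ┃ 
                     ┗━━━━━━━━━━━━━━━━━━━━━━━━━━━━━━┛ 
                                                      


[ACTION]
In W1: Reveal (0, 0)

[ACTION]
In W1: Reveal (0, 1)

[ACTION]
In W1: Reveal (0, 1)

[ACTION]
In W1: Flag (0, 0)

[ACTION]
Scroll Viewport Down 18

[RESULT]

                     ┃ Minesweeper                  ┃ 
                   ┏━━━━━━━━━━━━━━━━━━━━━━┓─────────┨ 
                   ┃ FileViewer           ┃         ┃ 
                   ┠──────────────────────┨         ┃ 
                   ┃The framework impleme▲┃         ┃ 
                   ┃Error handling monito█┃         ┃ 
                   ┃This module coordinat░┃         ┃ 
                   ┃                     ░┃         ┃ 
                   ┃The algorithm optimiz░┃         ┃ 
                   ┃The process optimizes░┃         ┃ 
                   ┃The algorithm manages░┃         ┃ 
                   ┃The algorithm coordin▼┃         ┃ 
                   ┗━━━━━━━━━━━━━━━━━━━━━━┛         ┃ 
                     ┃                              ┃ 
                     ┃                              ┃ 
                     ┗━━━━━━━━━━━━━━━━━━━━━━━━━━━━━━┛ 
                                                      
                                                      
                                                      
                                                      
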